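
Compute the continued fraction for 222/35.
[6; 2, 1, 11]

Euclidean algorithm steps:
222 = 6 × 35 + 12
35 = 2 × 12 + 11
12 = 1 × 11 + 1
11 = 11 × 1 + 0
Continued fraction: [6; 2, 1, 11]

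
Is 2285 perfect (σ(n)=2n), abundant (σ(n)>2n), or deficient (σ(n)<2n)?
deficient

Proper divisors of 2285: sum = 1 + 5 + 457 = 463
Since 463 < 2285, 2285 is deficient.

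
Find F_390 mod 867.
179

Matrix identity: Q^n = [[F_(n+1), F_n], [F_n, F_(n-1)]] with Q = [[1,1],[1,0]].
n = 390 = 110000110₂. Square-and-multiply, entries mod 867:
Q^1 = [[1,1],[1,0]]
Q^3 = (Q^1)²·Q = [[3,2],[2,1]]
Q^6 = (Q^3)² = [[13,8],[8,5]]
Q^12 = (Q^6)² = [[233,144],[144,89]]
Q^24 = (Q^12)² = [[463,417],[417,46]]
Q^48 = (Q^24)² = [[709,705],[705,4]]
Q^97 = (Q^48)²·Q = [[727,55],[55,672]]
Q^195 = (Q^97)²·Q = [[732,83],[83,649]]
Q^390 = (Q^195)² = [[838,179],[179,659]]
F_390 mod 867 = Q^390[0][1] = 179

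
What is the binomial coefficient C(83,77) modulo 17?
7

Using Lucas' theorem:
Write n=83 and k=77 in base 17:
n in base 17: [4, 15]
k in base 17: [4, 9]
C(83,77) mod 17 = ∏ C(n_i, k_i) mod 17
Digit binomials (mod 17): C(4,4) = 1; C(15,9) = 5005 ≡ 7
Product: 1 × 7 = 7 ≡ 7 (mod 17)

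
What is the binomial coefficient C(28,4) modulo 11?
4

Using Lucas' theorem:
Write n=28 and k=4 in base 11:
n in base 11: [2, 6]
k in base 11: [0, 4]
C(28,4) mod 11 = ∏ C(n_i, k_i) mod 11
Digit binomials (mod 11): C(2,0) = 1; C(6,4) = 15 ≡ 4
Product: 1 × 4 = 4 ≡ 4 (mod 11)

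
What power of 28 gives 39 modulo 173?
69

Baby-step giant-step with step n = ⌈√173⌉ = 14.
Baby steps 28^j mod 173 (j:value) for j=0..13: 0:1, 1:28, 2:92, 3:154, 4:160, 5:155, 6:15, 7:74, 8:169, 9:61, 10:151, 11:76, 12:52, 13:72.
Giant-step multiplier: 28^(-14) ≡ 28^(172-14) = 28^158 ≡ 49 (mod 173).
Giant steps γ_i = 39·49^i mod 173: γ_0=39, γ_1=8, γ_2=46, γ_3=5, γ_4=72 (in table at j=13).
x = i·n + j = 4·14 + 13 = 69.
Check: 28^69 ≡ 39 (mod 173).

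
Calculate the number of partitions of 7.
15

p(n) counts ways to write n as a sum of positive integers (order ignored).
Examples: 7; 6 + 1; 5 + 2; 5 + 1 + 1; 4 + 3; ... (15 total)
p(7) = 15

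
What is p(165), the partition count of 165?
172389800255

p(n) counts ways to write n as a sum of positive integers (order ignored).
Euler's pentagonal recurrence: p(k) = p(k-1) + p(k-2) - p(k-5) - p(k-7) + p(k-12) + p(k-15) - ... (offsets j(3j∓1)/2, signs ++--, p(0)=1, p(<0)=0).
DP table for k = 0..164: p(0)=1, p(1)=1, p(2)=2, p(3)=3, p(4)=5, p(5)=7, p(6)=11, p(7)=15, p(8)=22, p(9)=30, p(10)=42, p(11)=56, p(12)=77, p(13)=101, p(14)=135, p(15)=176, p(16)=231, p(17)=297, p(18)=385, p(19)=490, p(20)=627, p(21)=792, p(22)=1002, p(23)=1255, p(24)=1575, p(25)=1958, p(26)=2436, p(27)=3010, p(28)=3718, p(29)=4565, p(30)=5604, p(31)=6842, p(32)=8349, p(33)=10143, p(34)=12310, p(35)=14883, p(36)=17977, p(37)=21637, p(38)=26015, p(39)=31185, p(40)=37338, p(41)=44583, p(42)=53174, p(43)=63261, p(44)=75175, p(45)=89134, p(46)=105558, p(47)=124754, p(48)=147273, p(49)=173525, p(50)=204226, p(51)=239943, p(52)=281589, p(53)=329931, p(54)=386155, p(55)=451276, p(56)=526823, p(57)=614154, p(58)=715220, p(59)=831820, p(60)=966467, p(61)=1121505, p(62)=1300156, p(63)=1505499, p(64)=1741630, p(65)=2012558, p(66)=2323520, p(67)=2679689, p(68)=3087735, p(69)=3554345, p(70)=4087968, p(71)=4697205, p(72)=5392783, p(73)=6185689, p(74)=7089500, p(75)=8118264, p(76)=9289091, p(77)=10619863, p(78)=12132164, p(79)=13848650, p(80)=15796476, p(81)=18004327, p(82)=20506255, p(83)=23338469, p(84)=26543660, p(85)=30167357, p(86)=34262962, p(87)=38887673, p(88)=44108109, p(89)=49995925, p(90)=56634173, p(91)=64112359, p(92)=72533807, p(93)=82010177, p(94)=92669720, p(95)=104651419, p(96)=118114304, p(97)=133230930, p(98)=150198136, p(99)=169229875, p(100)=190569292, p(101)=214481126, p(102)=241265379, p(103)=271248950, p(104)=304801365, p(105)=342325709, p(106)=384276336, p(107)=431149389, p(108)=483502844, p(109)=541946240, p(110)=607163746, p(111)=679903203, p(112)=761002156, p(113)=851376628, p(114)=952050665, p(115)=1064144451, p(116)=1188908248, p(117)=1327710076, p(118)=1482074143, p(119)=1653668665, p(120)=1844349560, p(121)=2056148051, p(122)=2291320912, p(123)=2552338241, p(124)=2841940500, p(125)=3163127352, p(126)=3519222692, p(127)=3913864295, p(128)=4351078600, p(129)=4835271870, p(130)=5371315400, p(131)=5964539504, p(132)=6620830889, p(133)=7346629512, p(134)=8149040695, p(135)=9035836076, p(136)=10015581680, p(137)=11097645016, p(138)=12292341831, p(139)=13610949895, p(140)=15065878135, p(141)=16670689208, p(142)=18440293320, p(143)=20390982757, p(144)=22540654445, p(145)=24908858009, p(146)=27517052599, p(147)=30388671978, p(148)=33549419497, p(149)=37027355200, p(150)=40853235313, p(151)=45060624582, p(152)=49686288421, p(153)=54770336324, p(154)=60356673280, p(155)=66493182097, p(156)=73232243759, p(157)=80630964769, p(158)=88751778802, p(159)=97662728555, p(160)=107438159466, p(161)=118159068427, p(162)=129913904637, p(163)=142798995930, p(164)=156919475295.
Final step: p(165) = p(164) + p(163) - p(160) - p(158) + p(153) + p(150) - p(143) - p(139) + p(130) + p(125) - p(114) - p(108) + p(95) + p(88) - p(73) - p(65) + p(48) + p(39) - p(20) - p(10)
= 156919475295 + 142798995930 - 107438159466 - 88751778802 + 54770336324 + 40853235313 - 20390982757 - 13610949895 + 5371315400 + 3163127352 - 952050665 - 483502844 + 104651419 + 44108109 - 6185689 - 2012558 + 147273 + 31185 - 627 - 42
= 172389800255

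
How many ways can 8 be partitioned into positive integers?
22

p(n) counts ways to write n as a sum of positive integers (order ignored).
Examples: 8; 7 + 1; 6 + 2; 6 + 1 + 1; 5 + 3; ... (22 total)
p(8) = 22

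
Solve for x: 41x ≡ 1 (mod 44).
29

gcd(41, 44) = 1, so the inverse exists.
Extended Euclidean algorithm on (44, 41):
44 = 1 × 41 + 3  ⟹  3 = (1)·44 + (-1)·41
41 = 13 × 3 + 2  ⟹  2 = (-13)·44 + (14)·41
3 = 1 × 2 + 1  ⟹  1 = (14)·44 + (-15)·41
So (-15)·41 ≡ 1 (mod 44), i.e. 41^(-1) ≡ -15 ≡ 29 (mod 44).
Check: 41 × 29 = 1189 ≡ 1 (mod 44)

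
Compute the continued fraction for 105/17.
[6; 5, 1, 2]

Euclidean algorithm steps:
105 = 6 × 17 + 3
17 = 5 × 3 + 2
3 = 1 × 2 + 1
2 = 2 × 1 + 0
Continued fraction: [6; 5, 1, 2]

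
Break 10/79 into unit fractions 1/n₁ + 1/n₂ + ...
1/8 + 1/632

Greedy algorithm:
10/79: ceiling(79/10) = 8, use 1/8
1/632: ceiling(632/1) = 632, use 1/632
Result: 10/79 = 1/8 + 1/632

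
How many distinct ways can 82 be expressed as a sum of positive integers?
20506255

p(n) counts ways to write n as a sum of positive integers (order ignored).
Euler's pentagonal recurrence: p(k) = p(k-1) + p(k-2) - p(k-5) - p(k-7) + p(k-12) + p(k-15) - ... (offsets j(3j∓1)/2, signs ++--, p(0)=1, p(<0)=0).
DP table for k = 0..81: p(0)=1, p(1)=1, p(2)=2, p(3)=3, p(4)=5, p(5)=7, p(6)=11, p(7)=15, p(8)=22, p(9)=30, p(10)=42, p(11)=56, p(12)=77, p(13)=101, p(14)=135, p(15)=176, p(16)=231, p(17)=297, p(18)=385, p(19)=490, p(20)=627, p(21)=792, p(22)=1002, p(23)=1255, p(24)=1575, p(25)=1958, p(26)=2436, p(27)=3010, p(28)=3718, p(29)=4565, p(30)=5604, p(31)=6842, p(32)=8349, p(33)=10143, p(34)=12310, p(35)=14883, p(36)=17977, p(37)=21637, p(38)=26015, p(39)=31185, p(40)=37338, p(41)=44583, p(42)=53174, p(43)=63261, p(44)=75175, p(45)=89134, p(46)=105558, p(47)=124754, p(48)=147273, p(49)=173525, p(50)=204226, p(51)=239943, p(52)=281589, p(53)=329931, p(54)=386155, p(55)=451276, p(56)=526823, p(57)=614154, p(58)=715220, p(59)=831820, p(60)=966467, p(61)=1121505, p(62)=1300156, p(63)=1505499, p(64)=1741630, p(65)=2012558, p(66)=2323520, p(67)=2679689, p(68)=3087735, p(69)=3554345, p(70)=4087968, p(71)=4697205, p(72)=5392783, p(73)=6185689, p(74)=7089500, p(75)=8118264, p(76)=9289091, p(77)=10619863, p(78)=12132164, p(79)=13848650, p(80)=15796476, p(81)=18004327.
Final step: p(82) = p(81) + p(80) - p(77) - p(75) + p(70) + p(67) - p(60) - p(56) + p(47) + p(42) - p(31) - p(25) + p(12) + p(5)
= 18004327 + 15796476 - 10619863 - 8118264 + 4087968 + 2679689 - 966467 - 526823 + 124754 + 53174 - 6842 - 1958 + 77 + 7
= 20506255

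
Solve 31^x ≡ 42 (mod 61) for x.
4

Baby-step giant-step with step n = ⌈√61⌉ = 8.
Baby steps 31^j mod 61 (j:value) for j=0..7: 0:1, 1:31, 2:46, 3:23, 4:42, 5:21, 6:41, 7:51.
h = 42 is already in the table at j=4, so x = 4.
Check: 31^4 ≡ 42 (mod 61).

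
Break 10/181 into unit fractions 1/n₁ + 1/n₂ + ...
1/19 + 1/383 + 1/164643 + 1/30979626728 + 1/1343632181057717153650 + 1/4513368594934795027706292595632586553652600

Greedy algorithm:
10/181: ceiling(181/10) = 19, use 1/19
9/3439: ceiling(3439/9) = 383, use 1/383
8/1317137: ceiling(1317137/8) = 164643, use 1/164643
7/216857387091: ceiling(216857387091/7) = 30979626728, use 1/30979626728
5/6718160905288585768248: ceiling(6718160905288585768248/5) = 1343632181057717153650, use 1/1343632181057717153650
1/4513368594934795027706292595632586553652600: ceiling(4513368594934795027706292595632586553652600/1) = 4513368594934795027706292595632586553652600, use 1/4513368594934795027706292595632586553652600
Result: 10/181 = 1/19 + 1/383 + 1/164643 + 1/30979626728 + 1/1343632181057717153650 + 1/4513368594934795027706292595632586553652600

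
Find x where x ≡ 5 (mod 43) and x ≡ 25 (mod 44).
1037

Using Chinese Remainder Theorem:
M = 43 × 44 = 1892
M1 = 44, M2 = 43
y1 = 44^(-1) mod 43 = 1
y2 = 43^(-1) mod 44 = 43
x = (5×44×1 + 25×43×43) mod 1892 = 1037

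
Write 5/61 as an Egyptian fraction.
1/13 + 1/199 + 1/52603 + 1/4150560811 + 1/34454310087467394631

Greedy algorithm:
5/61: ceiling(61/5) = 13, use 1/13
4/793: ceiling(793/4) = 199, use 1/199
3/157807: ceiling(157807/3) = 52603, use 1/52603
2/8301121621: ceiling(8301121621/2) = 4150560811, use 1/4150560811
1/34454310087467394631: ceiling(34454310087467394631/1) = 34454310087467394631, use 1/34454310087467394631
Result: 5/61 = 1/13 + 1/199 + 1/52603 + 1/4150560811 + 1/34454310087467394631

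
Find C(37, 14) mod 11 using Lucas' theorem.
1

Using Lucas' theorem:
Write n=37 and k=14 in base 11:
n in base 11: [3, 4]
k in base 11: [1, 3]
C(37,14) mod 11 = ∏ C(n_i, k_i) mod 11
Digit binomials (mod 11): C(3,1) = 3; C(4,3) = 4
Product: 3 × 4 = 12 ≡ 1 (mod 11)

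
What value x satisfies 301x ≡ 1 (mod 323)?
44

gcd(301, 323) = 1, so the inverse exists.
Extended Euclidean algorithm on (323, 301):
323 = 1 × 301 + 22  ⟹  22 = (1)·323 + (-1)·301
301 = 13 × 22 + 15  ⟹  15 = (-13)·323 + (14)·301
22 = 1 × 15 + 7  ⟹  7 = (14)·323 + (-15)·301
15 = 2 × 7 + 1  ⟹  1 = (-41)·323 + (44)·301
So (44)·301 ≡ 1 (mod 323), i.e. 301^(-1) ≡ 44 (mod 323).
Check: 301 × 44 = 13244 ≡ 1 (mod 323)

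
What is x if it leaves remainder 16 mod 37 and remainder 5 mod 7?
201

Using Chinese Remainder Theorem:
M = 37 × 7 = 259
M1 = 7, M2 = 37
y1 = 7^(-1) mod 37 = 16
y2 = 37^(-1) mod 7 = 4
x = (16×7×16 + 5×37×4) mod 259 = 201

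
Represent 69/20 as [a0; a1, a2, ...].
[3; 2, 4, 2]

Euclidean algorithm steps:
69 = 3 × 20 + 9
20 = 2 × 9 + 2
9 = 4 × 2 + 1
2 = 2 × 1 + 0
Continued fraction: [3; 2, 4, 2]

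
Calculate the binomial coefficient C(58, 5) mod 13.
6

Using Lucas' theorem:
Write n=58 and k=5 in base 13:
n in base 13: [4, 6]
k in base 13: [0, 5]
C(58,5) mod 13 = ∏ C(n_i, k_i) mod 13
Digit binomials (mod 13): C(4,0) = 1; C(6,5) = 6
Product: 1 × 6 = 6 ≡ 6 (mod 13)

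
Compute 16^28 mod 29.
1

Repeated squaring. Binary of 28 = 11100.
16^1 ≡ 16 (mod 29); 16^2 ≡ 24 (mod 29); 16^4 ≡ 25 (mod 29); 16^8 ≡ 16 (mod 29); 16^16 ≡ 24 (mod 29)
16^28 = 16^4 × 16^8 × 16^16 ≡ 1 (mod 29)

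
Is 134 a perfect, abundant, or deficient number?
deficient

Proper divisors of 134: sum = 1 + 2 + 67 = 70
Since 70 < 134, 134 is deficient.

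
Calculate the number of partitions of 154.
60356673280

p(n) counts ways to write n as a sum of positive integers (order ignored).
Euler's pentagonal recurrence: p(k) = p(k-1) + p(k-2) - p(k-5) - p(k-7) + p(k-12) + p(k-15) - ... (offsets j(3j∓1)/2, signs ++--, p(0)=1, p(<0)=0).
DP table for k = 0..153: p(0)=1, p(1)=1, p(2)=2, p(3)=3, p(4)=5, p(5)=7, p(6)=11, p(7)=15, p(8)=22, p(9)=30, p(10)=42, p(11)=56, p(12)=77, p(13)=101, p(14)=135, p(15)=176, p(16)=231, p(17)=297, p(18)=385, p(19)=490, p(20)=627, p(21)=792, p(22)=1002, p(23)=1255, p(24)=1575, p(25)=1958, p(26)=2436, p(27)=3010, p(28)=3718, p(29)=4565, p(30)=5604, p(31)=6842, p(32)=8349, p(33)=10143, p(34)=12310, p(35)=14883, p(36)=17977, p(37)=21637, p(38)=26015, p(39)=31185, p(40)=37338, p(41)=44583, p(42)=53174, p(43)=63261, p(44)=75175, p(45)=89134, p(46)=105558, p(47)=124754, p(48)=147273, p(49)=173525, p(50)=204226, p(51)=239943, p(52)=281589, p(53)=329931, p(54)=386155, p(55)=451276, p(56)=526823, p(57)=614154, p(58)=715220, p(59)=831820, p(60)=966467, p(61)=1121505, p(62)=1300156, p(63)=1505499, p(64)=1741630, p(65)=2012558, p(66)=2323520, p(67)=2679689, p(68)=3087735, p(69)=3554345, p(70)=4087968, p(71)=4697205, p(72)=5392783, p(73)=6185689, p(74)=7089500, p(75)=8118264, p(76)=9289091, p(77)=10619863, p(78)=12132164, p(79)=13848650, p(80)=15796476, p(81)=18004327, p(82)=20506255, p(83)=23338469, p(84)=26543660, p(85)=30167357, p(86)=34262962, p(87)=38887673, p(88)=44108109, p(89)=49995925, p(90)=56634173, p(91)=64112359, p(92)=72533807, p(93)=82010177, p(94)=92669720, p(95)=104651419, p(96)=118114304, p(97)=133230930, p(98)=150198136, p(99)=169229875, p(100)=190569292, p(101)=214481126, p(102)=241265379, p(103)=271248950, p(104)=304801365, p(105)=342325709, p(106)=384276336, p(107)=431149389, p(108)=483502844, p(109)=541946240, p(110)=607163746, p(111)=679903203, p(112)=761002156, p(113)=851376628, p(114)=952050665, p(115)=1064144451, p(116)=1188908248, p(117)=1327710076, p(118)=1482074143, p(119)=1653668665, p(120)=1844349560, p(121)=2056148051, p(122)=2291320912, p(123)=2552338241, p(124)=2841940500, p(125)=3163127352, p(126)=3519222692, p(127)=3913864295, p(128)=4351078600, p(129)=4835271870, p(130)=5371315400, p(131)=5964539504, p(132)=6620830889, p(133)=7346629512, p(134)=8149040695, p(135)=9035836076, p(136)=10015581680, p(137)=11097645016, p(138)=12292341831, p(139)=13610949895, p(140)=15065878135, p(141)=16670689208, p(142)=18440293320, p(143)=20390982757, p(144)=22540654445, p(145)=24908858009, p(146)=27517052599, p(147)=30388671978, p(148)=33549419497, p(149)=37027355200, p(150)=40853235313, p(151)=45060624582, p(152)=49686288421, p(153)=54770336324.
Final step: p(154) = p(153) + p(152) - p(149) - p(147) + p(142) + p(139) - p(132) - p(128) + p(119) + p(114) - p(103) - p(97) + p(84) + p(77) - p(62) - p(54) + p(37) + p(28) - p(9)
= 54770336324 + 49686288421 - 37027355200 - 30388671978 + 18440293320 + 13610949895 - 6620830889 - 4351078600 + 1653668665 + 952050665 - 271248950 - 133230930 + 26543660 + 10619863 - 1300156 - 386155 + 21637 + 3718 - 30
= 60356673280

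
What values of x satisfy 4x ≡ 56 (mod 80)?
x ≡ 14 (mod 20)

gcd(4, 80) = 4, which divides 56, so solutions exist.
Divide through by 4: x ≡ 14 (mod 20).
The coefficient of x is now 1, so x ≡ 14 (mod 20).
Check: 4 × 14 = 56 ≡ 56 (mod 80).
x ≡ 14 (mod 20), giving 4 solutions mod 80.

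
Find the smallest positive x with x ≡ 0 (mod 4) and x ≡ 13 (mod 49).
160

Using Chinese Remainder Theorem:
M = 4 × 49 = 196
M1 = 49, M2 = 4
y1 = 49^(-1) mod 4 = 1
y2 = 4^(-1) mod 49 = 37
x = (0×49×1 + 13×4×37) mod 196 = 160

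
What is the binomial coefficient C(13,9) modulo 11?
0

Using Lucas' theorem:
Write n=13 and k=9 in base 11:
n in base 11: [1, 2]
k in base 11: [0, 9]
C(13,9) mod 11 = ∏ C(n_i, k_i) mod 11
Digit binomials (mod 11): C(1,0) = 1; C(2,9) = 0 (k_i > n_i)
Product: 1 × 0 = 0 ≡ 0 (mod 11)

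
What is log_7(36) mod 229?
130

Baby-step giant-step with step n = ⌈√229⌉ = 16.
Baby steps 7^j mod 229 (j:value) for j=0..15: 0:1, 1:7, 2:49, 3:114, 4:111, 5:90, 6:172, 7:59, 8:184, 9:143, 10:85, 11:137, 12:43, 13:72, 14:46, 15:93.
Giant-step multiplier: 7^(-16) ≡ 7^(228-16) = 7^212 ≡ 159 (mod 229).
Giant steps γ_i = 36·159^i mod 229: γ_0=36, γ_1=228, γ_2=70, γ_3=138, γ_4=187, γ_5=192, γ_6=71, γ_7=68, γ_8=49 (in table at j=2).
x = i·n + j = 8·16 + 2 = 130.
Check: 7^130 ≡ 36 (mod 229).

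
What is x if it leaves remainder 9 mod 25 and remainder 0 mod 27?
459

Using Chinese Remainder Theorem:
M = 25 × 27 = 675
M1 = 27, M2 = 25
y1 = 27^(-1) mod 25 = 13
y2 = 25^(-1) mod 27 = 13
x = (9×27×13 + 0×25×13) mod 675 = 459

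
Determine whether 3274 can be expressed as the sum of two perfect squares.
5² + 57² (a=5, b=57)

Factorization: 3274 = 2 × 1637
By Fermat: n is sum of two squares iff every prime p ≡ 3 (mod 4) appears to even power.
All primes ≡ 3 (mod 4) appear to even power.
Search a = 0, 1, 2, … for 3274 - a² a perfect square: first hit at a = 5: 3274 - 25 = 3249 = 57².
3274 = 5² + 57² = 25 + 3249 ✓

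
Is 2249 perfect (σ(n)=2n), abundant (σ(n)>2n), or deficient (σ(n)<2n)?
deficient

Proper divisors of 2249: sum = 1 + 13 + 173 = 187
Since 187 < 2249, 2249 is deficient.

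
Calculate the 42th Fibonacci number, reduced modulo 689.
91

Matrix identity: Q^n = [[F_(n+1), F_n], [F_n, F_(n-1)]] with Q = [[1,1],[1,0]].
n = 42 = 101010₂. Square-and-multiply, entries mod 689:
Q^1 = [[1,1],[1,0]]
Q^2 = (Q^1)² = [[2,1],[1,1]]
Q^5 = (Q^2)²·Q = [[8,5],[5,3]]
Q^10 = (Q^5)² = [[89,55],[55,34]]
Q^21 = (Q^10)²·Q = [[486,611],[611,564]]
Q^42 = (Q^21)² = [[441,91],[91,350]]
F_42 mod 689 = Q^42[0][1] = 91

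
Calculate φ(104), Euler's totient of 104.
48

104 = 2^3 × 13
φ(n) = n × ∏(1 - 1/p) for each prime p dividing n
φ(104) = 104 × (1 - 1/2) × (1 - 1/13) = 48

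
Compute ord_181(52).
90

181 is prime, so ord(52) divides φ(181) = 180.
Divisors of 180: 1, 2, 3, 4, 5, 6, 9, 10, 12, 15, 18, 20, 30, 36, 45, 60, 90, 180.
Repeated squaring: 52^1 ≡ 52, 52^2 ≡ 170, 52^4 ≡ 121, 52^8 ≡ 161, 52^16 ≡ 38, 52^32 ≡ 177, 52^64 ≡ 16, 52^128 ≡ 75 (mod 181).
Test 52^d mod 181 for each divisor d in increasing order:
52^1 ≡ 52
52^2 ≡ 170
52^3 = 52^2·52^1 ≡ 152
52^4 ≡ 121
52^5 = 52^4·52^1 ≡ 138
52^6 = 52^4·52^2 ≡ 117
52^9 = 52^8·52^1 ≡ 46
52^10 = 52^8·52^2 ≡ 39
52^12 = 52^8·52^4 ≡ 114
52^15 = 52^8·52^4·52^2·52^1 ≡ 133
52^18 = 52^16·52^2 ≡ 125
52^20 = 52^16·52^4 ≡ 73
52^30 = 52^16·52^8·52^4·52^2 ≡ 132
52^36 = 52^32·52^4 ≡ 59
52^45 = 52^32·52^8·52^4·52^1 ≡ 180
52^60 = 52^32·52^16·52^8·52^4 ≡ 48
52^90 = 52^64·52^16·52^8·52^2 ≡ 1  ← first divisor giving 1
The order is 90.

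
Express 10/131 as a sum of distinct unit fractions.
1/14 + 1/204 + 1/187068

Greedy algorithm:
10/131: ceiling(131/10) = 14, use 1/14
9/1834: ceiling(1834/9) = 204, use 1/204
1/187068: ceiling(187068/1) = 187068, use 1/187068
Result: 10/131 = 1/14 + 1/204 + 1/187068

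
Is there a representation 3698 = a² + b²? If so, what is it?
43² + 43² (a=43, b=43)

Factorization: 3698 = 2 × 43^2
By Fermat: n is sum of two squares iff every prime p ≡ 3 (mod 4) appears to even power.
All primes ≡ 3 (mod 4) appear to even power.
Search a = 0, 1, 2, … for 3698 - a² a perfect square: first hit at a = 43: 3698 - 1849 = 1849 = 43².
3698 = 43² + 43² = 1849 + 1849 ✓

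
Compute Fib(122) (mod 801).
568

Matrix identity: Q^n = [[F_(n+1), F_n], [F_n, F_(n-1)]] with Q = [[1,1],[1,0]].
n = 122 = 1111010₂. Square-and-multiply, entries mod 801:
Q^1 = [[1,1],[1,0]]
Q^3 = (Q^1)²·Q = [[3,2],[2,1]]
Q^7 = (Q^3)²·Q = [[21,13],[13,8]]
Q^15 = (Q^7)²·Q = [[186,610],[610,377]]
Q^30 = (Q^15)² = [[589,602],[602,788]]
Q^61 = (Q^30)²·Q = [[359,440],[440,720]]
Q^122 = (Q^61)² = [[479,568],[568,712]]
F_122 mod 801 = Q^122[0][1] = 568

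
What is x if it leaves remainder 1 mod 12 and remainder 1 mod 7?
1

Using Chinese Remainder Theorem:
M = 12 × 7 = 84
M1 = 7, M2 = 12
y1 = 7^(-1) mod 12 = 7
y2 = 12^(-1) mod 7 = 3
x = (1×7×7 + 1×12×3) mod 84 = 1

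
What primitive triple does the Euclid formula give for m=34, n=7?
(1107, 476, 1205)

Euclid's formula: a = m² - n², b = 2mn, c = m² + n²
m = 34, n = 7
a = 34² - 7² = 1156 - 49 = 1107
b = 2 × 34 × 7 = 476
c = 34² + 7² = 1156 + 49 = 1205
Verification: 1107² + 476² = 1225449 + 226576 = 1452025 = 1205² ✓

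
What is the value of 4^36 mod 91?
1

Repeated squaring. Binary of 36 = 100100.
4^1 ≡ 4 (mod 91); 4^2 ≡ 16 (mod 91); 4^4 ≡ 74 (mod 91); 4^8 ≡ 16 (mod 91); 4^16 ≡ 74 (mod 91); 4^32 ≡ 16 (mod 91)
4^36 = 4^4 × 4^32 ≡ 1 (mod 91)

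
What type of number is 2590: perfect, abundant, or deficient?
abundant

Proper divisors of 2590: sum = 1 + 2 + 5 + 7 + 10 + 14 + 35 + 37 + 70 + 74 + 185 + 259 + 370 + 518 + 1295 = 2882
Since 2882 > 2590, 2590 is abundant.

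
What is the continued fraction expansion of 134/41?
[3; 3, 1, 2, 1, 2]

Euclidean algorithm steps:
134 = 3 × 41 + 11
41 = 3 × 11 + 8
11 = 1 × 8 + 3
8 = 2 × 3 + 2
3 = 1 × 2 + 1
2 = 2 × 1 + 0
Continued fraction: [3; 3, 1, 2, 1, 2]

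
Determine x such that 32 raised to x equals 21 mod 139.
101

Baby-step giant-step with step n = ⌈√139⌉ = 12.
Baby steps 32^j mod 139 (j:value) for j=0..11: 0:1, 1:32, 2:51, 3:103, 4:99, 5:110, 6:45, 7:50, 8:71, 9:48, 10:7, 11:85.
Giant-step multiplier: 32^(-12) ≡ 32^(138-12) = 32^126 ≡ 44 (mod 139).
Giant steps γ_i = 21·44^i mod 139: γ_0=21, γ_1=90, γ_2=68, γ_3=73, γ_4=15, γ_5=104, γ_6=128, γ_7=72, γ_8=110 (in table at j=5).
x = i·n + j = 8·12 + 5 = 101.
Check: 32^101 ≡ 21 (mod 139).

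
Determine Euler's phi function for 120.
32

120 = 2^3 × 3 × 5
φ(n) = n × ∏(1 - 1/p) for each prime p dividing n
φ(120) = 120 × (1 - 1/2) × (1 - 1/3) × (1 - 1/5) = 32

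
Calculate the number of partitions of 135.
9035836076

p(n) counts ways to write n as a sum of positive integers (order ignored).
Euler's pentagonal recurrence: p(k) = p(k-1) + p(k-2) - p(k-5) - p(k-7) + p(k-12) + p(k-15) - ... (offsets j(3j∓1)/2, signs ++--, p(0)=1, p(<0)=0).
DP table for k = 0..134: p(0)=1, p(1)=1, p(2)=2, p(3)=3, p(4)=5, p(5)=7, p(6)=11, p(7)=15, p(8)=22, p(9)=30, p(10)=42, p(11)=56, p(12)=77, p(13)=101, p(14)=135, p(15)=176, p(16)=231, p(17)=297, p(18)=385, p(19)=490, p(20)=627, p(21)=792, p(22)=1002, p(23)=1255, p(24)=1575, p(25)=1958, p(26)=2436, p(27)=3010, p(28)=3718, p(29)=4565, p(30)=5604, p(31)=6842, p(32)=8349, p(33)=10143, p(34)=12310, p(35)=14883, p(36)=17977, p(37)=21637, p(38)=26015, p(39)=31185, p(40)=37338, p(41)=44583, p(42)=53174, p(43)=63261, p(44)=75175, p(45)=89134, p(46)=105558, p(47)=124754, p(48)=147273, p(49)=173525, p(50)=204226, p(51)=239943, p(52)=281589, p(53)=329931, p(54)=386155, p(55)=451276, p(56)=526823, p(57)=614154, p(58)=715220, p(59)=831820, p(60)=966467, p(61)=1121505, p(62)=1300156, p(63)=1505499, p(64)=1741630, p(65)=2012558, p(66)=2323520, p(67)=2679689, p(68)=3087735, p(69)=3554345, p(70)=4087968, p(71)=4697205, p(72)=5392783, p(73)=6185689, p(74)=7089500, p(75)=8118264, p(76)=9289091, p(77)=10619863, p(78)=12132164, p(79)=13848650, p(80)=15796476, p(81)=18004327, p(82)=20506255, p(83)=23338469, p(84)=26543660, p(85)=30167357, p(86)=34262962, p(87)=38887673, p(88)=44108109, p(89)=49995925, p(90)=56634173, p(91)=64112359, p(92)=72533807, p(93)=82010177, p(94)=92669720, p(95)=104651419, p(96)=118114304, p(97)=133230930, p(98)=150198136, p(99)=169229875, p(100)=190569292, p(101)=214481126, p(102)=241265379, p(103)=271248950, p(104)=304801365, p(105)=342325709, p(106)=384276336, p(107)=431149389, p(108)=483502844, p(109)=541946240, p(110)=607163746, p(111)=679903203, p(112)=761002156, p(113)=851376628, p(114)=952050665, p(115)=1064144451, p(116)=1188908248, p(117)=1327710076, p(118)=1482074143, p(119)=1653668665, p(120)=1844349560, p(121)=2056148051, p(122)=2291320912, p(123)=2552338241, p(124)=2841940500, p(125)=3163127352, p(126)=3519222692, p(127)=3913864295, p(128)=4351078600, p(129)=4835271870, p(130)=5371315400, p(131)=5964539504, p(132)=6620830889, p(133)=7346629512, p(134)=8149040695.
Final step: p(135) = p(134) + p(133) - p(130) - p(128) + p(123) + p(120) - p(113) - p(109) + p(100) + p(95) - p(84) - p(78) + p(65) + p(58) - p(43) - p(35) + p(18) + p(9)
= 8149040695 + 7346629512 - 5371315400 - 4351078600 + 2552338241 + 1844349560 - 851376628 - 541946240 + 190569292 + 104651419 - 26543660 - 12132164 + 2012558 + 715220 - 63261 - 14883 + 385 + 30
= 9035836076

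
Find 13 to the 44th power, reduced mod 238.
1

Repeated squaring. Binary of 44 = 101100.
13^1 ≡ 13 (mod 238); 13^2 ≡ 169 (mod 238); 13^4 ≡ 1 (mod 238); 13^8 ≡ 1 (mod 238); 13^16 ≡ 1 (mod 238); 13^32 ≡ 1 (mod 238)
13^44 = 13^4 × 13^8 × 13^32 ≡ 1 (mod 238)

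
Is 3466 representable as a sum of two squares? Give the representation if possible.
21² + 55² (a=21, b=55)

Factorization: 3466 = 2 × 1733
By Fermat: n is sum of two squares iff every prime p ≡ 3 (mod 4) appears to even power.
All primes ≡ 3 (mod 4) appear to even power.
Search a = 0, 1, 2, … for 3466 - a² a perfect square: first hit at a = 21: 3466 - 441 = 3025 = 55².
3466 = 21² + 55² = 441 + 3025 ✓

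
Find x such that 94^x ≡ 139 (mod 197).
81

Baby-step giant-step with step n = ⌈√197⌉ = 15.
Baby steps 94^j mod 197 (j:value) for j=0..14: 0:1, 1:94, 2:168, 3:32, 4:53, 5:57, 6:39, 7:120, 8:51, 9:66, 10:97, 11:56, 12:142, 13:149, 14:19.
Giant-step multiplier: 94^(-15) ≡ 94^(196-15) = 94^181 ≡ 91 (mod 197).
Giant steps γ_i = 139·91^i mod 197: γ_0=139, γ_1=41, γ_2=185, γ_3=90, γ_4=113, γ_5=39 (in table at j=6).
x = i·n + j = 5·15 + 6 = 81.
Check: 94^81 ≡ 139 (mod 197).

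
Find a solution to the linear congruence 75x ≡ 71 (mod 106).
x ≡ 49 (mod 106)

gcd(75, 106) = 1, which divides 71, so solutions exist.
Find 75^(-1) mod 106 by the extended Euclidean algorithm:
106 = 1 × 75 + 31  ⟹  31 = (1)·106 + (-1)·75
75 = 2 × 31 + 13  ⟹  13 = (-2)·106 + (3)·75
31 = 2 × 13 + 5  ⟹  5 = (5)·106 + (-7)·75
13 = 2 × 5 + 3  ⟹  3 = (-12)·106 + (17)·75
5 = 1 × 3 + 2  ⟹  2 = (17)·106 + (-24)·75
3 = 1 × 2 + 1  ⟹  1 = (-29)·106 + (41)·75
So (41)·75 ≡ 1 (mod 106), i.e. 75^(-1) ≡ 41 (mod 106).
x ≡ 41 × 71 = 2911 ≡ 49 (mod 106).
Check: 75 × 49 = 3675 ≡ 71 (mod 106).
Unique solution: x ≡ 49 (mod 106)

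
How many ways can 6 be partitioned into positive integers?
11

p(n) counts ways to write n as a sum of positive integers (order ignored).
Examples: 6; 5 + 1; 4 + 2; 4 + 1 + 1; 3 + 3; ... (11 total)
p(6) = 11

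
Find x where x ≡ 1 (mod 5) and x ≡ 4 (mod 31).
66

Using Chinese Remainder Theorem:
M = 5 × 31 = 155
M1 = 31, M2 = 5
y1 = 31^(-1) mod 5 = 1
y2 = 5^(-1) mod 31 = 25
x = (1×31×1 + 4×5×25) mod 155 = 66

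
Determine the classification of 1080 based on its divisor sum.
abundant

Proper divisors of 1080: sum = 1 + 2 + 3 + 4 + 5 + 6 + 8 + 9 + ... + 216 + 270 + 360 + 540 (31 divisors) = 2520
Since 2520 > 1080, 1080 is abundant.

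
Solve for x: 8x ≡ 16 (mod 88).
x ≡ 2 (mod 11)

gcd(8, 88) = 8, which divides 16, so solutions exist.
Divide through by 8: x ≡ 2 (mod 11).
The coefficient of x is now 1, so x ≡ 2 (mod 11).
Check: 8 × 2 = 16 ≡ 16 (mod 88).
x ≡ 2 (mod 11), giving 8 solutions mod 88.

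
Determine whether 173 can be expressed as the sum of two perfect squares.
2² + 13² (a=2, b=13)

Factorization: 173 = 173
By Fermat: n is sum of two squares iff every prime p ≡ 3 (mod 4) appears to even power.
All primes ≡ 3 (mod 4) appear to even power.
Search a = 0, 1, 2, … for 173 - a² a perfect square: first hit at a = 2: 173 - 4 = 169 = 13².
173 = 2² + 13² = 4 + 169 ✓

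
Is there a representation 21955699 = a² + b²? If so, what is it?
Not possible

Factorization: 21955699 = 67^3 × 73
By Fermat: n is sum of two squares iff every prime p ≡ 3 (mod 4) appears to even power.
Prime(s) ≡ 3 (mod 4) with odd exponent: [(67, 3)]
Therefore 21955699 cannot be expressed as a² + b².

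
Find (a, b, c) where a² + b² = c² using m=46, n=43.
(267, 3956, 3965)

Euclid's formula: a = m² - n², b = 2mn, c = m² + n²
m = 46, n = 43
a = 46² - 43² = 2116 - 1849 = 267
b = 2 × 46 × 43 = 3956
c = 46² + 43² = 2116 + 1849 = 3965
Verification: 267² + 3956² = 71289 + 15649936 = 15721225 = 3965² ✓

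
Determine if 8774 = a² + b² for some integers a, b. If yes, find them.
Not possible

Factorization: 8774 = 2 × 41 × 107
By Fermat: n is sum of two squares iff every prime p ≡ 3 (mod 4) appears to even power.
Prime(s) ≡ 3 (mod 4) with odd exponent: [(107, 1)]
Therefore 8774 cannot be expressed as a² + b².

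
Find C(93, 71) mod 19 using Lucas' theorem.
3

Using Lucas' theorem:
Write n=93 and k=71 in base 19:
n in base 19: [4, 17]
k in base 19: [3, 14]
C(93,71) mod 19 = ∏ C(n_i, k_i) mod 19
Digit binomials (mod 19): C(4,3) = 4; C(17,14) = 680 ≡ 15
Product: 4 × 15 = 60 ≡ 3 (mod 19)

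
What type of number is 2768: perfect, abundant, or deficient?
deficient

Proper divisors of 2768: sum = 1 + 2 + 4 + 8 + 16 + 173 + 346 + 692 + 1384 = 2626
Since 2626 < 2768, 2768 is deficient.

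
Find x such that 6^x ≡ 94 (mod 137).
15

Baby-step giant-step with step n = ⌈√137⌉ = 12.
Baby steps 6^j mod 137 (j:value) for j=0..11: 0:1, 1:6, 2:36, 3:79, 4:63, 5:104, 6:76, 7:45, 8:133, 9:113, 10:130, 11:95.
Giant-step multiplier: 6^(-12) ≡ 6^(136-12) = 6^124 ≡ 81 (mod 137).
Giant steps γ_i = 94·81^i mod 137: γ_0=94, γ_1=79 (in table at j=3).
x = i·n + j = 1·12 + 3 = 15.
Check: 6^15 ≡ 94 (mod 137).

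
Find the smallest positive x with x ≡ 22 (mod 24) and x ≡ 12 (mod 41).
94

Using Chinese Remainder Theorem:
M = 24 × 41 = 984
M1 = 41, M2 = 24
y1 = 41^(-1) mod 24 = 17
y2 = 24^(-1) mod 41 = 12
x = (22×41×17 + 12×24×12) mod 984 = 94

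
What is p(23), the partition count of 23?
1255

p(n) counts ways to write n as a sum of positive integers (order ignored).
Euler's pentagonal recurrence: p(k) = p(k-1) + p(k-2) - p(k-5) - p(k-7) + p(k-12) + p(k-15) - ... (offsets j(3j∓1)/2, signs ++--, p(0)=1, p(<0)=0).
DP table for k = 0..22: p(0)=1, p(1)=1, p(2)=2, p(3)=3, p(4)=5, p(5)=7, p(6)=11, p(7)=15, p(8)=22, p(9)=30, p(10)=42, p(11)=56, p(12)=77, p(13)=101, p(14)=135, p(15)=176, p(16)=231, p(17)=297, p(18)=385, p(19)=490, p(20)=627, p(21)=792, p(22)=1002.
Final step: p(23) = p(22) + p(21) - p(18) - p(16) + p(11) + p(8) - p(1)
= 1002 + 792 - 385 - 231 + 56 + 22 - 1
= 1255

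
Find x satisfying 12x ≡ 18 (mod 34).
x ≡ 10 (mod 17)

gcd(12, 34) = 2, which divides 18, so solutions exist.
Divide through by 2: 6x ≡ 9 (mod 17).
Find 6^(-1) mod 17 by the extended Euclidean algorithm:
17 = 2 × 6 + 5  ⟹  5 = (1)·17 + (-2)·6
6 = 1 × 5 + 1  ⟹  1 = (-1)·17 + (3)·6
So (3)·6 ≡ 1 (mod 17), i.e. 6^(-1) ≡ 3 (mod 17).
x ≡ 3 × 9 = 27 ≡ 10 (mod 17).
Check: 12 × 10 = 120 ≡ 18 (mod 34).
x ≡ 10 (mod 17), giving 2 solutions mod 34.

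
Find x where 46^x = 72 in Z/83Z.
75

Baby-step giant-step with step n = ⌈√83⌉ = 10.
Baby steps 46^j mod 83 (j:value) for j=0..9: 0:1, 1:46, 2:41, 3:60, 4:21, 5:53, 6:31, 7:15, 8:26, 9:34.
Giant-step multiplier: 46^(-10) ≡ 46^(82-10) = 46^72 ≡ 51 (mod 83).
Giant steps γ_i = 72·51^i mod 83: γ_0=72, γ_1=20, γ_2=24, γ_3=62, γ_4=8, γ_5=76, γ_6=58, γ_7=53 (in table at j=5).
x = i·n + j = 7·10 + 5 = 75.
Check: 46^75 ≡ 72 (mod 83).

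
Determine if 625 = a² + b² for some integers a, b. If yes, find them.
0² + 25² (a=0, b=25)

Factorization: 625 = 5^4
By Fermat: n is sum of two squares iff every prime p ≡ 3 (mod 4) appears to even power.
All primes ≡ 3 (mod 4) appear to even power.
Search a = 0, 1, 2, … for 625 - a² a perfect square: first hit at a = 0: 625 - 0 = 625 = 25².
625 = 0² + 25² = 0 + 625 ✓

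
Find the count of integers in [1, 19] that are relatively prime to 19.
18

19 = 19
φ(n) = n × ∏(1 - 1/p) for each prime p dividing n
φ(19) = 19 × (1 - 1/19) = 18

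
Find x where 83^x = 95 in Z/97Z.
50

Baby-step giant-step with step n = ⌈√97⌉ = 10.
Baby steps 83^j mod 97 (j:value) for j=0..9: 0:1, 1:83, 2:2, 3:69, 4:4, 5:41, 6:8, 7:82, 8:16, 9:67.
Giant-step multiplier: 83^(-10) ≡ 83^(96-10) = 83^86 ≡ 94 (mod 97).
Giant steps γ_i = 95·94^i mod 97: γ_0=95, γ_1=6, γ_2=79, γ_3=54, γ_4=32, γ_5=1 (in table at j=0).
x = i·n + j = 5·10 + 0 = 50.
Check: 83^50 ≡ 95 (mod 97).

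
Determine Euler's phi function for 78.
24

78 = 2 × 3 × 13
φ(n) = n × ∏(1 - 1/p) for each prime p dividing n
φ(78) = 78 × (1 - 1/2) × (1 - 1/3) × (1 - 1/13) = 24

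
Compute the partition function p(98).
150198136

p(n) counts ways to write n as a sum of positive integers (order ignored).
Euler's pentagonal recurrence: p(k) = p(k-1) + p(k-2) - p(k-5) - p(k-7) + p(k-12) + p(k-15) - ... (offsets j(3j∓1)/2, signs ++--, p(0)=1, p(<0)=0).
DP table for k = 0..97: p(0)=1, p(1)=1, p(2)=2, p(3)=3, p(4)=5, p(5)=7, p(6)=11, p(7)=15, p(8)=22, p(9)=30, p(10)=42, p(11)=56, p(12)=77, p(13)=101, p(14)=135, p(15)=176, p(16)=231, p(17)=297, p(18)=385, p(19)=490, p(20)=627, p(21)=792, p(22)=1002, p(23)=1255, p(24)=1575, p(25)=1958, p(26)=2436, p(27)=3010, p(28)=3718, p(29)=4565, p(30)=5604, p(31)=6842, p(32)=8349, p(33)=10143, p(34)=12310, p(35)=14883, p(36)=17977, p(37)=21637, p(38)=26015, p(39)=31185, p(40)=37338, p(41)=44583, p(42)=53174, p(43)=63261, p(44)=75175, p(45)=89134, p(46)=105558, p(47)=124754, p(48)=147273, p(49)=173525, p(50)=204226, p(51)=239943, p(52)=281589, p(53)=329931, p(54)=386155, p(55)=451276, p(56)=526823, p(57)=614154, p(58)=715220, p(59)=831820, p(60)=966467, p(61)=1121505, p(62)=1300156, p(63)=1505499, p(64)=1741630, p(65)=2012558, p(66)=2323520, p(67)=2679689, p(68)=3087735, p(69)=3554345, p(70)=4087968, p(71)=4697205, p(72)=5392783, p(73)=6185689, p(74)=7089500, p(75)=8118264, p(76)=9289091, p(77)=10619863, p(78)=12132164, p(79)=13848650, p(80)=15796476, p(81)=18004327, p(82)=20506255, p(83)=23338469, p(84)=26543660, p(85)=30167357, p(86)=34262962, p(87)=38887673, p(88)=44108109, p(89)=49995925, p(90)=56634173, p(91)=64112359, p(92)=72533807, p(93)=82010177, p(94)=92669720, p(95)=104651419, p(96)=118114304, p(97)=133230930.
Final step: p(98) = p(97) + p(96) - p(93) - p(91) + p(86) + p(83) - p(76) - p(72) + p(63) + p(58) - p(47) - p(41) + p(28) + p(21) - p(6)
= 133230930 + 118114304 - 82010177 - 64112359 + 34262962 + 23338469 - 9289091 - 5392783 + 1505499 + 715220 - 124754 - 44583 + 3718 + 792 - 11
= 150198136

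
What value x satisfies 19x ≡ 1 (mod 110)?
29

gcd(19, 110) = 1, so the inverse exists.
Extended Euclidean algorithm on (110, 19):
110 = 5 × 19 + 15  ⟹  15 = (1)·110 + (-5)·19
19 = 1 × 15 + 4  ⟹  4 = (-1)·110 + (6)·19
15 = 3 × 4 + 3  ⟹  3 = (4)·110 + (-23)·19
4 = 1 × 3 + 1  ⟹  1 = (-5)·110 + (29)·19
So (29)·19 ≡ 1 (mod 110), i.e. 19^(-1) ≡ 29 (mod 110).
Check: 19 × 29 = 551 ≡ 1 (mod 110)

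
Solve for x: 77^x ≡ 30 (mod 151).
133

Baby-step giant-step with step n = ⌈√151⌉ = 13.
Baby steps 77^j mod 151 (j:value) for j=0..12: 0:1, 1:77, 2:40, 3:60, 4:90, 5:135, 6:127, 7:115, 8:97, 9:70, 10:105, 11:82, 12:123.
Giant-step multiplier: 77^(-13) ≡ 77^(150-13) = 77^137 ≡ 133 (mod 151).
Giant steps γ_i = 30·133^i mod 151: γ_0=30, γ_1=64, γ_2=56, γ_3=49, γ_4=24, γ_5=21, γ_6=75, γ_7=9, γ_8=140, γ_9=47, γ_10=60 (in table at j=3).
x = i·n + j = 10·13 + 3 = 133.
Check: 77^133 ≡ 30 (mod 151).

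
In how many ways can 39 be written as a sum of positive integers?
31185

p(n) counts ways to write n as a sum of positive integers (order ignored).
Euler's pentagonal recurrence: p(k) = p(k-1) + p(k-2) - p(k-5) - p(k-7) + p(k-12) + p(k-15) - ... (offsets j(3j∓1)/2, signs ++--, p(0)=1, p(<0)=0).
DP table for k = 0..38: p(0)=1, p(1)=1, p(2)=2, p(3)=3, p(4)=5, p(5)=7, p(6)=11, p(7)=15, p(8)=22, p(9)=30, p(10)=42, p(11)=56, p(12)=77, p(13)=101, p(14)=135, p(15)=176, p(16)=231, p(17)=297, p(18)=385, p(19)=490, p(20)=627, p(21)=792, p(22)=1002, p(23)=1255, p(24)=1575, p(25)=1958, p(26)=2436, p(27)=3010, p(28)=3718, p(29)=4565, p(30)=5604, p(31)=6842, p(32)=8349, p(33)=10143, p(34)=12310, p(35)=14883, p(36)=17977, p(37)=21637, p(38)=26015.
Final step: p(39) = p(38) + p(37) - p(34) - p(32) + p(27) + p(24) - p(17) - p(13) + p(4)
= 26015 + 21637 - 12310 - 8349 + 3010 + 1575 - 297 - 101 + 5
= 31185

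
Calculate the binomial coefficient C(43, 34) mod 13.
0

Using Lucas' theorem:
Write n=43 and k=34 in base 13:
n in base 13: [3, 4]
k in base 13: [2, 8]
C(43,34) mod 13 = ∏ C(n_i, k_i) mod 13
Digit binomials (mod 13): C(3,2) = 3; C(4,8) = 0 (k_i > n_i)
Product: 3 × 0 = 0 ≡ 0 (mod 13)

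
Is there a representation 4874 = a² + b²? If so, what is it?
43² + 55² (a=43, b=55)

Factorization: 4874 = 2 × 2437
By Fermat: n is sum of two squares iff every prime p ≡ 3 (mod 4) appears to even power.
All primes ≡ 3 (mod 4) appear to even power.
Search a = 0, 1, 2, … for 4874 - a² a perfect square: first hit at a = 43: 4874 - 1849 = 3025 = 55².
4874 = 43² + 55² = 1849 + 3025 ✓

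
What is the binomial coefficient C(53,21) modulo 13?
0

Using Lucas' theorem:
Write n=53 and k=21 in base 13:
n in base 13: [4, 1]
k in base 13: [1, 8]
C(53,21) mod 13 = ∏ C(n_i, k_i) mod 13
Digit binomials (mod 13): C(4,1) = 4; C(1,8) = 0 (k_i > n_i)
Product: 4 × 0 = 0 ≡ 0 (mod 13)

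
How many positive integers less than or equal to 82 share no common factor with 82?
40

82 = 2 × 41
φ(n) = n × ∏(1 - 1/p) for each prime p dividing n
φ(82) = 82 × (1 - 1/2) × (1 - 1/41) = 40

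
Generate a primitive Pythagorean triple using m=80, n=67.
(1911, 10720, 10889)

Euclid's formula: a = m² - n², b = 2mn, c = m² + n²
m = 80, n = 67
a = 80² - 67² = 6400 - 4489 = 1911
b = 2 × 80 × 67 = 10720
c = 80² + 67² = 6400 + 4489 = 10889
Verification: 1911² + 10720² = 3651921 + 114918400 = 118570321 = 10889² ✓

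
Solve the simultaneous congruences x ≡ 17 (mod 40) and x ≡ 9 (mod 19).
617

Using Chinese Remainder Theorem:
M = 40 × 19 = 760
M1 = 19, M2 = 40
y1 = 19^(-1) mod 40 = 19
y2 = 40^(-1) mod 19 = 10
x = (17×19×19 + 9×40×10) mod 760 = 617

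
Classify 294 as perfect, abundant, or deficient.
abundant

Proper divisors of 294: sum = 1 + 2 + 3 + 6 + 7 + 14 + 21 + 42 + 49 + 98 + 147 = 390
Since 390 > 294, 294 is abundant.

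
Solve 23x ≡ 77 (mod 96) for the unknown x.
x ≡ 91 (mod 96)

gcd(23, 96) = 1, which divides 77, so solutions exist.
Find 23^(-1) mod 96 by the extended Euclidean algorithm:
96 = 4 × 23 + 4  ⟹  4 = (1)·96 + (-4)·23
23 = 5 × 4 + 3  ⟹  3 = (-5)·96 + (21)·23
4 = 1 × 3 + 1  ⟹  1 = (6)·96 + (-25)·23
So (-25)·23 ≡ 1 (mod 96), i.e. 23^(-1) ≡ -25 ≡ 71 (mod 96).
x ≡ 71 × 77 = 5467 ≡ 91 (mod 96).
Check: 23 × 91 = 2093 ≡ 77 (mod 96).
Unique solution: x ≡ 91 (mod 96)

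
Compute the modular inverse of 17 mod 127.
15

gcd(17, 127) = 1, so the inverse exists.
Extended Euclidean algorithm on (127, 17):
127 = 7 × 17 + 8  ⟹  8 = (1)·127 + (-7)·17
17 = 2 × 8 + 1  ⟹  1 = (-2)·127 + (15)·17
So (15)·17 ≡ 1 (mod 127), i.e. 17^(-1) ≡ 15 (mod 127).
Check: 17 × 15 = 255 ≡ 1 (mod 127)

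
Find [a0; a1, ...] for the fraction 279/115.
[2; 2, 2, 1, 7, 2]

Euclidean algorithm steps:
279 = 2 × 115 + 49
115 = 2 × 49 + 17
49 = 2 × 17 + 15
17 = 1 × 15 + 2
15 = 7 × 2 + 1
2 = 2 × 1 + 0
Continued fraction: [2; 2, 2, 1, 7, 2]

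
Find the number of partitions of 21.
792

p(n) counts ways to write n as a sum of positive integers (order ignored).
Euler's pentagonal recurrence: p(k) = p(k-1) + p(k-2) - p(k-5) - p(k-7) + p(k-12) + p(k-15) - ... (offsets j(3j∓1)/2, signs ++--, p(0)=1, p(<0)=0).
DP table for k = 0..20: p(0)=1, p(1)=1, p(2)=2, p(3)=3, p(4)=5, p(5)=7, p(6)=11, p(7)=15, p(8)=22, p(9)=30, p(10)=42, p(11)=56, p(12)=77, p(13)=101, p(14)=135, p(15)=176, p(16)=231, p(17)=297, p(18)=385, p(19)=490, p(20)=627.
Final step: p(21) = p(20) + p(19) - p(16) - p(14) + p(9) + p(6)
= 627 + 490 - 231 - 135 + 30 + 11
= 792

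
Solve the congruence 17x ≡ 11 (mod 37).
x ≡ 5 (mod 37)

gcd(17, 37) = 1, which divides 11, so solutions exist.
Find 17^(-1) mod 37 by the extended Euclidean algorithm:
37 = 2 × 17 + 3  ⟹  3 = (1)·37 + (-2)·17
17 = 5 × 3 + 2  ⟹  2 = (-5)·37 + (11)·17
3 = 1 × 2 + 1  ⟹  1 = (6)·37 + (-13)·17
So (-13)·17 ≡ 1 (mod 37), i.e. 17^(-1) ≡ -13 ≡ 24 (mod 37).
x ≡ 24 × 11 = 264 ≡ 5 (mod 37).
Check: 17 × 5 = 85 ≡ 11 (mod 37).
Unique solution: x ≡ 5 (mod 37)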